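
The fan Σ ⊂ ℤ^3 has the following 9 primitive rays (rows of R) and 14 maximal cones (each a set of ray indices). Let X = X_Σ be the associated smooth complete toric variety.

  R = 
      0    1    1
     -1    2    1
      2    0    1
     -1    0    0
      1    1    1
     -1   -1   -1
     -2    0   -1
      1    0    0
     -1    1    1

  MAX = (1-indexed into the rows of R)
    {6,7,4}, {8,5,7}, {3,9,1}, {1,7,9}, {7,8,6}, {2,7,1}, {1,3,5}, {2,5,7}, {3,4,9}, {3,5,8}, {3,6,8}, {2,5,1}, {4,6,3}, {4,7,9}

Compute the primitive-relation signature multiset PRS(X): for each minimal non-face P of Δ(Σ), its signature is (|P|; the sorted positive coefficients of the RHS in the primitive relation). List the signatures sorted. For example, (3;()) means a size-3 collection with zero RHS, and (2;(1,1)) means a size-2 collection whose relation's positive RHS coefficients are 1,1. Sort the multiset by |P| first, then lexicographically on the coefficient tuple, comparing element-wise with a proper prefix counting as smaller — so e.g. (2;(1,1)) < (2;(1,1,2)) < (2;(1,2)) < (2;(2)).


Minimal non-faces — 16 found among 9 rays, 14 max cones:

  P={3,7}:  v_{3} + v_{7} = 0 ; sig = (2;())
  P={4,8}:  v_{4} + v_{8} = 0 ; sig = (2;())
  P={5,6}:  v_{5} + v_{6} = 0 ; sig = (2;())
  P={1,4}:  v_{1} + v_{4} = v_{9} ; sig = (2;(1))
  P={1,6}:  v_{1} + v_{6} = v_{4} ; sig = (2;(1))
  P={1,8}:  v_{1} + v_{8} = v_{5} ; sig = (2;(1))
  P={4,5}:  v_{4} + v_{5} = v_{1} ; sig = (2;(1))
  P={8,9}:  v_{8} + v_{9} = v_{1} ; sig = (2;(1))
  P={2,3}:  v_{2} + v_{3} = v_{1} + v_{5} ; sig = (2;(1,1))
  P={2,6}:  v_{2} + v_{6} = v_{1} + v_{7} ; sig = (2;(1,1))
  P={2,4}:  v_{2} + v_{4} = 2·v_{1} + v_{7} ; sig = (2;(1,2))
  P={2,8}:  v_{2} + v_{8} = 2·v_{5} + v_{7} ; sig = (2;(1,2))
  P={2,9}:  v_{2} + v_{9} = 3·v_{1} + v_{7} ; sig = (2;(1,3))
  P={5,9}:  v_{5} + v_{9} = 2·v_{1} ; sig = (2;(2))
  P={6,9}:  v_{6} + v_{9} = 2·v_{4} ; sig = (2;(2))
  P={1,5,7}:  v_{1} + v_{5} + v_{7} = v_{2} ; sig = (3;(1))

Hence PRS(X_Σ) =
[(2;()), (2;()), (2;()), (2;(1)), (2;(1)), (2;(1)), (2;(1)), (2;(1)), (2;(1,1)), (2;(1,1)), (2;(1,2)), (2;(1,2)), (2;(1,3)), (2;(2)), (2;(2)), (3;(1))]


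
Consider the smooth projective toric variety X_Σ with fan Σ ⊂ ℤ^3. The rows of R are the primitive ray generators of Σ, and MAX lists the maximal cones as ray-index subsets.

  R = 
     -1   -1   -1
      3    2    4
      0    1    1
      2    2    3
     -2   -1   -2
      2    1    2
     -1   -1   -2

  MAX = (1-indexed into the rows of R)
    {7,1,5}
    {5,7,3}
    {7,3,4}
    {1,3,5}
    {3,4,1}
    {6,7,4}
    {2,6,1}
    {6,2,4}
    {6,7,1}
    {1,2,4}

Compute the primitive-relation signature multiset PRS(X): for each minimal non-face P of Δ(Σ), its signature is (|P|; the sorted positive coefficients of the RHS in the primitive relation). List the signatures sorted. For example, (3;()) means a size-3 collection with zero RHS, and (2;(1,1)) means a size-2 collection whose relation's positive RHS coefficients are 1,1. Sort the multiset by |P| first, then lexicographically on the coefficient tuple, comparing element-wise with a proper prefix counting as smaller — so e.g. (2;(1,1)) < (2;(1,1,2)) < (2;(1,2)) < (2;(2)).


Primitive collections (9):

  • {5,6}:  v_{5} + v_{6} = 0 — sig = (2;())
  • {2,7}:  v_{2} + v_{7} = v_{6} — sig = (2;(1))
  • {3,6}:  v_{3} + v_{6} = v_{4} — sig = (2;(1))
  • {4,5}:  v_{4} + v_{5} = v_{3} — sig = (2;(1))
  • {2,5}:  v_{2} + v_{5} = v_{1} + v_{4} — sig = (2;(1,1))
  • {2,3}:  v_{2} + v_{3} = v_{1} + 2·v_{4} — sig = (2;(1,2))
  • {1,4,7}:  v_{1} + v_{4} + v_{7} = 0 — sig = (3;())
  • {1,3,7}:  v_{1} + v_{3} + v_{7} = v_{5} — sig = (3;(1))
  • {1,4,6}:  v_{1} + v_{4} + v_{6} = v_{2} — sig = (3;(1))

Sorted signature multiset PRS(X):
    (2;())
    (2;(1))
    (2;(1))
    (2;(1))
    (2;(1,1))
    (2;(1,2))
    (3;())
    (3;(1))
    (3;(1))


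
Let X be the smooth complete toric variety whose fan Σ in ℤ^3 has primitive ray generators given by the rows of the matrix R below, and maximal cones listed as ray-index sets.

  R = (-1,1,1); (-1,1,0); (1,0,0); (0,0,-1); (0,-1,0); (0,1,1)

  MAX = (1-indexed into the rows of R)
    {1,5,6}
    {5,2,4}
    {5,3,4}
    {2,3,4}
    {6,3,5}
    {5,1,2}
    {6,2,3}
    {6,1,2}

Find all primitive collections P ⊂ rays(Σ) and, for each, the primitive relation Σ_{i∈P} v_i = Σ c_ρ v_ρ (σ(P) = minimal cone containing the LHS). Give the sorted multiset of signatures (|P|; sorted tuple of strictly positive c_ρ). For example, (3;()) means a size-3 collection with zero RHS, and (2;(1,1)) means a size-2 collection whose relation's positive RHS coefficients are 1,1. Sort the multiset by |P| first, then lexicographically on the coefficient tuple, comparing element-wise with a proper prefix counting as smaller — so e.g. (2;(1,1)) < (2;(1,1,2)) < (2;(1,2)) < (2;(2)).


Minimal non-faces — 5 found among 6 rays, 8 max cones:

  {1,3}:  v_{1} + v_{3} = v_{6} — sig = (2;(1))
  {1,4}:  v_{1} + v_{4} = v_{2} — sig = (2;(1))
  {4,6}:  v_{4} + v_{6} = v_{2} + v_{3} — sig = (2;(1,1))
  {2,3,5}:  v_{2} + v_{3} + v_{5} = 0 — sig = (3;())
  {2,5,6}:  v_{2} + v_{5} + v_{6} = v_{1} — sig = (3;(1))

Hence PRS(X_Σ) =
    |P|=2: 3 collections, coeffs (1), (1), (1,1)
    |P|=3: 2 collections, coeffs (), (1)


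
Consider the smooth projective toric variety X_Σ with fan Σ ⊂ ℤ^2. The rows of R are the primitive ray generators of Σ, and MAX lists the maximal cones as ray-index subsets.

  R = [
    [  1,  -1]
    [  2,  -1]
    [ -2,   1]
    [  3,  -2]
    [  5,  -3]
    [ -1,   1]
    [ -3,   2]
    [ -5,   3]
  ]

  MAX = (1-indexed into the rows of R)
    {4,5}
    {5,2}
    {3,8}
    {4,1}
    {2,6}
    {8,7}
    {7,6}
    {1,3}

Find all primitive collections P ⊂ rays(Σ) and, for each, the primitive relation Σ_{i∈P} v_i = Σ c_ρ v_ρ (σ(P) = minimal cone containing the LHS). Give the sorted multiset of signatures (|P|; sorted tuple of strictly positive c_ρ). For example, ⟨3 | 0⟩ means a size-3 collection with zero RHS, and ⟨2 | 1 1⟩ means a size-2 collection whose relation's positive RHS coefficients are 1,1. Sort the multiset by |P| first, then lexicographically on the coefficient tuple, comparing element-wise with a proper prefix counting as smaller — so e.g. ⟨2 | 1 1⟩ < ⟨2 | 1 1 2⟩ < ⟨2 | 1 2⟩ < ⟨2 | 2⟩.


Σ has 20 primitive collections:

  P = {1,6}:  v_{1} + v_{6} = 0  ⇒ sig = ⟨2 | 0⟩
  P = {2,3}:  v_{2} + v_{3} = 0  ⇒ sig = ⟨2 | 0⟩
  P = {4,7}:  v_{4} + v_{7} = 0  ⇒ sig = ⟨2 | 0⟩
  P = {5,8}:  v_{5} + v_{8} = 0  ⇒ sig = ⟨2 | 0⟩
  P = {1,2}:  v_{1} + v_{2} = v_{4}  ⇒ sig = ⟨2 | 1⟩
  P = {1,7}:  v_{1} + v_{7} = v_{3}  ⇒ sig = ⟨2 | 1⟩
  P = {2,4}:  v_{2} + v_{4} = v_{5}  ⇒ sig = ⟨2 | 1⟩
  P = {2,7}:  v_{2} + v_{7} = v_{6}  ⇒ sig = ⟨2 | 1⟩
  P = {2,8}:  v_{2} + v_{8} = v_{7}  ⇒ sig = ⟨2 | 1⟩
  P = {3,4}:  v_{3} + v_{4} = v_{1}  ⇒ sig = ⟨2 | 1⟩
  P = {3,5}:  v_{3} + v_{5} = v_{4}  ⇒ sig = ⟨2 | 1⟩
  P = {3,6}:  v_{3} + v_{6} = v_{7}  ⇒ sig = ⟨2 | 1⟩
  P = {3,7}:  v_{3} + v_{7} = v_{8}  ⇒ sig = ⟨2 | 1⟩
  P = {4,6}:  v_{4} + v_{6} = v_{2}  ⇒ sig = ⟨2 | 1⟩
  P = {4,8}:  v_{4} + v_{8} = v_{3}  ⇒ sig = ⟨2 | 1⟩
  P = {5,7}:  v_{5} + v_{7} = v_{2}  ⇒ sig = ⟨2 | 1⟩
  P = {1,5}:  v_{1} + v_{5} = 2·v_{4}  ⇒ sig = ⟨2 | 2⟩
  P = {1,8}:  v_{1} + v_{8} = 2·v_{3}  ⇒ sig = ⟨2 | 2⟩
  P = {5,6}:  v_{5} + v_{6} = 2·v_{2}  ⇒ sig = ⟨2 | 2⟩
  P = {6,8}:  v_{6} + v_{8} = 2·v_{7}  ⇒ sig = ⟨2 | 2⟩

Signatures (|P|; sorted positive RHS coefficients), sorted:
    ⟨2 | 0⟩
    ⟨2 | 0⟩
    ⟨2 | 0⟩
    ⟨2 | 0⟩
    ⟨2 | 1⟩
    ⟨2 | 1⟩
    ⟨2 | 1⟩
    ⟨2 | 1⟩
    ⟨2 | 1⟩
    ⟨2 | 1⟩
    ⟨2 | 1⟩
    ⟨2 | 1⟩
    ⟨2 | 1⟩
    ⟨2 | 1⟩
    ⟨2 | 1⟩
    ⟨2 | 1⟩
    ⟨2 | 2⟩
    ⟨2 | 2⟩
    ⟨2 | 2⟩
    ⟨2 | 2⟩


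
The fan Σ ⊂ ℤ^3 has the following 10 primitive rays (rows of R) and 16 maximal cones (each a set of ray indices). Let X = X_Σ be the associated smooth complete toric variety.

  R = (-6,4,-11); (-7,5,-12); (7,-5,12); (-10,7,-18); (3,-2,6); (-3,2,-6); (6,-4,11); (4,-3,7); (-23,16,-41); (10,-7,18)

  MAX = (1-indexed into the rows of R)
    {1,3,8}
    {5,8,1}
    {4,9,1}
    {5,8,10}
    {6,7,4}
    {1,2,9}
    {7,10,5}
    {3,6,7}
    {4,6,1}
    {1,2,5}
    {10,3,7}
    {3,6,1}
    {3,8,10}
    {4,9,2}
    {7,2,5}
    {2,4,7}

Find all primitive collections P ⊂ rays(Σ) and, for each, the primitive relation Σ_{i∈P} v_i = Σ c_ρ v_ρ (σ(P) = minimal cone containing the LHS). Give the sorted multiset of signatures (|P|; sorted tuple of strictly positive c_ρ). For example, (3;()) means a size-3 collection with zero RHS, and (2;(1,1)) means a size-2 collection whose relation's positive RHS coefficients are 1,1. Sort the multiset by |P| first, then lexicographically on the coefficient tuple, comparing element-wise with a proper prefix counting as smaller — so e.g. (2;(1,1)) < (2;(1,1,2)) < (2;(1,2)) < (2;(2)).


|primitive collections| = 22. Relations:

  • {1,7}:  v_{1} + v_{7} = 0  ⟹  sig = (2;())
  • {2,3}:  v_{2} + v_{3} = 0  ⟹  sig = (2;())
  • {4,10}:  v_{4} + v_{10} = 0  ⟹  sig = (2;())
  • {5,6}:  v_{5} + v_{6} = 0  ⟹  sig = (2;())
  • {1,10}:  v_{1} + v_{10} = v_{8}  ⟹  sig = (2;(1))
  • {2,6}:  v_{2} + v_{6} = v_{4}  ⟹  sig = (2;(1))
  • {2,10}:  v_{2} + v_{10} = v_{5}  ⟹  sig = (2;(1))
  • {3,4}:  v_{3} + v_{4} = v_{6}  ⟹  sig = (2;(1))
  • {3,5}:  v_{3} + v_{5} = v_{10}  ⟹  sig = (2;(1))
  • {4,5}:  v_{4} + v_{5} = v_{2}  ⟹  sig = (2;(1))
  • {4,8}:  v_{4} + v_{8} = v_{1}  ⟹  sig = (2;(1))
  • {6,10}:  v_{6} + v_{10} = v_{3}  ⟹  sig = (2;(1))
  • {7,8}:  v_{7} + v_{8} = v_{10}  ⟹  sig = (2;(1))
  • {2,8}:  v_{2} + v_{8} = v_{1} + v_{5}  ⟹  sig = (2;(1,1))
  • {3,9}:  v_{3} + v_{9} = v_{1} + v_{4}  ⟹  sig = (2;(1,1))
  • {6,8}:  v_{6} + v_{8} = v_{1} + v_{3}  ⟹  sig = (2;(1,1))
  • {7,9}:  v_{7} + v_{9} = v_{2} + v_{4}  ⟹  sig = (2;(1,1))
  • {9,10}:  v_{9} + v_{10} = v_{1} + v_{2}  ⟹  sig = (2;(1,1))
  • {5,9}:  v_{5} + v_{9} = v_{1} + 2·v_{2}  ⟹  sig = (2;(1,2))
  • {6,9}:  v_{6} + v_{9} = v_{1} + 2·v_{4}  ⟹  sig = (2;(1,2))
  • {8,9}:  v_{8} + v_{9} = 2·v_{1} + v_{2}  ⟹  sig = (2;(1,2))
  • {1,2,4}:  v_{1} + v_{2} + v_{4} = v_{9}  ⟹  sig = (3;(1))

Hence PRS(X_Σ) =
{ (2;()) ×4,  (2;(1)) ×9,  (2;(1,1)) ×5,  (2;(1,2)) ×3,  (3;(1)) }


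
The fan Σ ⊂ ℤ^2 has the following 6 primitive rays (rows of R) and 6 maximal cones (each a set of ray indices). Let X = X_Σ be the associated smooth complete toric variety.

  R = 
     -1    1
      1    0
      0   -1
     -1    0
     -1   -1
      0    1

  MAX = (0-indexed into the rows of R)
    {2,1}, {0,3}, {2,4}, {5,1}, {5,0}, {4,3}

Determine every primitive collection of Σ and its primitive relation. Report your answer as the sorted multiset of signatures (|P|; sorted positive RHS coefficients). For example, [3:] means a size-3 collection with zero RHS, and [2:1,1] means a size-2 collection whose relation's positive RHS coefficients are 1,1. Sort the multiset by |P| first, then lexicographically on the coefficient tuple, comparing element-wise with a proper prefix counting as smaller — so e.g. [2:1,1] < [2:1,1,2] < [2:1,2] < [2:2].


The 9 primitive collections of Σ (r=6, n=2):

  {1,3}:  v_{1} + v_{3} = 0  so sig = [2:]
  {2,5}:  v_{2} + v_{5} = 0  so sig = [2:]
  {0,1}:  v_{0} + v_{1} = v_{5}  so sig = [2:1]
  {0,2}:  v_{0} + v_{2} = v_{3}  so sig = [2:1]
  {1,4}:  v_{1} + v_{4} = v_{2}  so sig = [2:1]
  {2,3}:  v_{2} + v_{3} = v_{4}  so sig = [2:1]
  {3,5}:  v_{3} + v_{5} = v_{0}  so sig = [2:1]
  {4,5}:  v_{4} + v_{5} = v_{3}  so sig = [2:1]
  {0,4}:  v_{0} + v_{4} = 2·v_{3}  so sig = [2:2]

Signatures (|P|; sorted positive RHS coefficients), sorted:
{ [2:] ×2,  [2:1] ×6,  [2:2] }


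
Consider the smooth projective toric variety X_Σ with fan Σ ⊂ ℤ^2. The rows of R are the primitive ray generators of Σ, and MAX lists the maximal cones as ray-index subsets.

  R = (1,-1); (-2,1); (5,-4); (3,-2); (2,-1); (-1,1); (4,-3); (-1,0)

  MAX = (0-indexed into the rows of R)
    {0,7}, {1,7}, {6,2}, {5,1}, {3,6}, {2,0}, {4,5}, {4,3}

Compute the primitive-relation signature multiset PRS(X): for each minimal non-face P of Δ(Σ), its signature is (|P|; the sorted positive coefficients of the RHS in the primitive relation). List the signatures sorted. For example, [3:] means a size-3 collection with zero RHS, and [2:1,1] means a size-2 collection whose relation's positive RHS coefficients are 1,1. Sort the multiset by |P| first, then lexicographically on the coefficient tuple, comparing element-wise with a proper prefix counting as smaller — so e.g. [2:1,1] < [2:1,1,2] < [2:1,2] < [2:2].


Primitive collections (20):

  • {0,5}:  v_{0} + v_{5} = 0 ; sig = [2:]
  • {1,4}:  v_{1} + v_{4} = 0 ; sig = [2:]
  • {0,1}:  v_{0} + v_{1} = v_{7} ; sig = [2:1]
  • {0,3}:  v_{0} + v_{3} = v_{6} ; sig = [2:1]
  • {0,4}:  v_{0} + v_{4} = v_{3} ; sig = [2:1]
  • {0,6}:  v_{0} + v_{6} = v_{2} ; sig = [2:1]
  • {1,3}:  v_{1} + v_{3} = v_{0} ; sig = [2:1]
  • {2,5}:  v_{2} + v_{5} = v_{6} ; sig = [2:1]
  • {3,5}:  v_{3} + v_{5} = v_{4} ; sig = [2:1]
  • {4,7}:  v_{4} + v_{7} = v_{0} ; sig = [2:1]
  • {5,6}:  v_{5} + v_{6} = v_{3} ; sig = [2:1]
  • {5,7}:  v_{5} + v_{7} = v_{1} ; sig = [2:1]
  • {2,4}:  v_{2} + v_{4} = v_{3} + v_{6} ; sig = [2:1,1]
  • {1,6}:  v_{1} + v_{6} = 2·v_{0} ; sig = [2:2]
  • {2,3}:  v_{2} + v_{3} = 2·v_{6} ; sig = [2:2]
  • {3,7}:  v_{3} + v_{7} = 2·v_{0} ; sig = [2:2]
  • {4,6}:  v_{4} + v_{6} = 2·v_{3} ; sig = [2:2]
  • {1,2}:  v_{1} + v_{2} = 3·v_{0} ; sig = [2:3]
  • {6,7}:  v_{6} + v_{7} = 3·v_{0} ; sig = [2:3]
  • {2,7}:  v_{2} + v_{7} = 4·v_{0} ; sig = [2:4]

so the primitive-relation signature multiset is
[[2:], [2:], [2:1], [2:1], [2:1], [2:1], [2:1], [2:1], [2:1], [2:1], [2:1], [2:1], [2:1,1], [2:2], [2:2], [2:2], [2:2], [2:3], [2:3], [2:4]]


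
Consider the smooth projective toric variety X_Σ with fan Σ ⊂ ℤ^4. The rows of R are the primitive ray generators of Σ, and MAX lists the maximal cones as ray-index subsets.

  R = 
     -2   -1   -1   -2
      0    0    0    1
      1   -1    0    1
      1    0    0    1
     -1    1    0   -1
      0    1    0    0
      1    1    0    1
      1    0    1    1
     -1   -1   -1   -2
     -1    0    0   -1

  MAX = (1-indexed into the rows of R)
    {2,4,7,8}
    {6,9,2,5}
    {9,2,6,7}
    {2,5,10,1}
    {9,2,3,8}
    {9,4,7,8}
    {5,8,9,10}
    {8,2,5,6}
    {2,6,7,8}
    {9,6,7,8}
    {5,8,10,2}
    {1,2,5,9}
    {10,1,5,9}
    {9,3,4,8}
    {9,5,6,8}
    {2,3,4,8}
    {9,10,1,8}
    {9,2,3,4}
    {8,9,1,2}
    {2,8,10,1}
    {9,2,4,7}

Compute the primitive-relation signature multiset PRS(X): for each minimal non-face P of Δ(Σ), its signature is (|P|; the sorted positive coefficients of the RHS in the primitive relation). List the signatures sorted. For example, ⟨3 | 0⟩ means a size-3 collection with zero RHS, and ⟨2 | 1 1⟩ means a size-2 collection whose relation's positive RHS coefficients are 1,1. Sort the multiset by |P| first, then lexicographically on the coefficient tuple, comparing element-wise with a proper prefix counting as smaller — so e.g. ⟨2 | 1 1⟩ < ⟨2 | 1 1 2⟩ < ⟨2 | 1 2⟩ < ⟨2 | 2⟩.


The 20 primitive collections of Σ (r=10, n=4):

  • {3,5}:  v_{3} + v_{5} = 0 ; sig = ⟨2 | 0⟩
  • {4,10}:  v_{4} + v_{10} = 0 ; sig = ⟨2 | 0⟩
  • {3,6}:  v_{3} + v_{6} = v_{4} ; sig = ⟨2 | 1⟩
  • {4,5}:  v_{4} + v_{5} = v_{6} ; sig = ⟨2 | 1⟩
  • {4,6}:  v_{4} + v_{6} = v_{7} ; sig = ⟨2 | 1⟩
  • {6,10}:  v_{6} + v_{10} = v_{5} ; sig = ⟨2 | 1⟩
  • {7,10}:  v_{7} + v_{10} = v_{6} ; sig = ⟨2 | 1⟩
  • {1,4}:  v_{1} + v_{4} = v_{2} + v_{9} ; sig = ⟨2 | 1 1⟩
  • {1,6}:  v_{1} + v_{6} = v_{2} + v_{5} + v_{9} ; sig = ⟨2 | 1 1 1⟩
  • {1,7}:  v_{1} + v_{7} = v_{2} + v_{6} + v_{9} ; sig = ⟨2 | 1 1 1⟩
  • {3,10}:  v_{3} + v_{10} = v_{2} + v_{8} + v_{9} ; sig = ⟨2 | 1 1 1⟩
  • {1,3}:  v_{1} + v_{3} = 2·v_{2} + v_{8} + 2·v_{9} ; sig = ⟨2 | 1 2 2⟩
  • {3,7}:  v_{3} + v_{7} = 2·v_{4} ; sig = ⟨2 | 2⟩
  • {5,7}:  v_{5} + v_{7} = 2·v_{6} ; sig = ⟨2 | 2⟩
  • {2,9,10}:  v_{2} + v_{9} + v_{10} = v_{1} ; sig = ⟨3 | 1⟩
  • {1,5,8}:  v_{1} + v_{5} + v_{8} = 2·v_{10} ; sig = ⟨3 | 2⟩
  • {2,6,8,9}:  v_{2} + v_{6} + v_{8} + v_{9} = 0 ; sig = ⟨4 | 0⟩
  • {2,4,8,9}:  v_{2} + v_{4} + v_{8} + v_{9} = v_{3} ; sig = ⟨4 | 1⟩
  • {2,5,8,9}:  v_{2} + v_{5} + v_{8} + v_{9} = v_{10} ; sig = ⟨4 | 1⟩
  • {2,7,8,9}:  v_{2} + v_{7} + v_{8} + v_{9} = v_{4} ; sig = ⟨4 | 1⟩

Signatures (|P|; sorted positive RHS coefficients), sorted:
    ⟨2 | 0⟩
    ⟨2 | 0⟩
    ⟨2 | 1⟩
    ⟨2 | 1⟩
    ⟨2 | 1⟩
    ⟨2 | 1⟩
    ⟨2 | 1⟩
    ⟨2 | 1 1⟩
    ⟨2 | 1 1 1⟩
    ⟨2 | 1 1 1⟩
    ⟨2 | 1 1 1⟩
    ⟨2 | 1 2 2⟩
    ⟨2 | 2⟩
    ⟨2 | 2⟩
    ⟨3 | 1⟩
    ⟨3 | 2⟩
    ⟨4 | 0⟩
    ⟨4 | 1⟩
    ⟨4 | 1⟩
    ⟨4 | 1⟩


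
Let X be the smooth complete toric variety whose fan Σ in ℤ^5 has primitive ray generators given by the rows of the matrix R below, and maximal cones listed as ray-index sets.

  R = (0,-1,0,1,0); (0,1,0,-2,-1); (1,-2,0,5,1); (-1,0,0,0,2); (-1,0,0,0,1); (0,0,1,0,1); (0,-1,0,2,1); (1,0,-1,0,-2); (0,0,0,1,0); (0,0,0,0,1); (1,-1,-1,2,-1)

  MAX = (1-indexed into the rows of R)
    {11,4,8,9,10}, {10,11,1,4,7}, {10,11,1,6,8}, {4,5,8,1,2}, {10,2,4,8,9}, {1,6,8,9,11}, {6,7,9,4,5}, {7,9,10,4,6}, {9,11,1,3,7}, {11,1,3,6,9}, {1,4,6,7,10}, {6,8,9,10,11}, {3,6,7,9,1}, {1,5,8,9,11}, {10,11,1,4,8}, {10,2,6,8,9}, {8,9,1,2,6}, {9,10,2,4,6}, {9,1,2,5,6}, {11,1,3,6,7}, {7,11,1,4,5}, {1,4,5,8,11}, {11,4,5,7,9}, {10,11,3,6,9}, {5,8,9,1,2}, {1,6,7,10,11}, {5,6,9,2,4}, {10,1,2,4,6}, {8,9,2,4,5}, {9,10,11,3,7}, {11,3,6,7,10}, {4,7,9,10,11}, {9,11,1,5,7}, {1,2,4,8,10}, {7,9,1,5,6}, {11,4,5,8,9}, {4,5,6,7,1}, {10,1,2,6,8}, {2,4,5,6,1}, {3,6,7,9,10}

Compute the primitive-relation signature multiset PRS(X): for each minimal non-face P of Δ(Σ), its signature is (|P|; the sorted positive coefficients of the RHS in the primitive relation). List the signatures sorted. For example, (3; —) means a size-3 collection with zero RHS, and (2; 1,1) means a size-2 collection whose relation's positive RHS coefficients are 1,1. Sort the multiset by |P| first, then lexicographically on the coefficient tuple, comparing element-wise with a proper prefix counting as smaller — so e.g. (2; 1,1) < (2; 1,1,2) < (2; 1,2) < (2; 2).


16 minimal non-faces of Δ(Σ) (on 11 rays):

  • {2,7}:  v_{2} + v_{7} = 0  so sig = (2; —)
  • {2,11}:  v_{2} + v_{11} = v_{8}  so sig = (2; 1)
  • {5,10}:  v_{5} + v_{10} = v_{4}  so sig = (2; 1)
  • {7,8}:  v_{7} + v_{8} = v_{11}  so sig = (2; 1)
  • {2,3}:  v_{2} + v_{3} = v_{6} + v_{9} + v_{11}  so sig = (2; 1,1,1)
  • {3,4}:  v_{3} + v_{4} = 2·v_{7} + v_{9} + v_{10}  so sig = (2; 1,1,2)
  • {3,8}:  v_{3} + v_{8} = v_{6} + v_{9} + 2·v_{11}  so sig = (2; 1,1,2)
  • {3,5}:  v_{3} + v_{5} = 2·v_{7} + v_{9}  so sig = (2; 1,2)
  • {5,6,8}:  v_{5} + v_{6} + v_{8} = 0  so sig = (3; —)
  • {1,9,10}:  v_{1} + v_{9} + v_{10} = v_{7}  so sig = (3; 1)
  • {4,6,8}:  v_{4} + v_{6} + v_{8} = v_{10}  so sig = (3; 1)
  • {5,6,11}:  v_{5} + v_{6} + v_{11} = v_{7}  so sig = (3; 1)
  • {1,4,9}:  v_{1} + v_{4} + v_{9} = v_{5} + v_{7}  so sig = (3; 1,1)
  • {4,6,11}:  v_{4} + v_{6} + v_{11} = v_{7} + v_{10}  so sig = (3; 1,1)
  • {1,3,10}:  v_{1} + v_{3} + v_{10} = v_{6} + 2·v_{7} + v_{11}  so sig = (3; 1,1,2)
  • {6,7,9,11}:  v_{6} + v_{7} + v_{9} + v_{11} = v_{3}  so sig = (4; 1)

so the primitive-relation signature multiset is
[(2; —), (2; 1), (2; 1), (2; 1), (2; 1,1,1), (2; 1,1,2), (2; 1,1,2), (2; 1,2), (3; —), (3; 1), (3; 1), (3; 1), (3; 1,1), (3; 1,1), (3; 1,1,2), (4; 1)]


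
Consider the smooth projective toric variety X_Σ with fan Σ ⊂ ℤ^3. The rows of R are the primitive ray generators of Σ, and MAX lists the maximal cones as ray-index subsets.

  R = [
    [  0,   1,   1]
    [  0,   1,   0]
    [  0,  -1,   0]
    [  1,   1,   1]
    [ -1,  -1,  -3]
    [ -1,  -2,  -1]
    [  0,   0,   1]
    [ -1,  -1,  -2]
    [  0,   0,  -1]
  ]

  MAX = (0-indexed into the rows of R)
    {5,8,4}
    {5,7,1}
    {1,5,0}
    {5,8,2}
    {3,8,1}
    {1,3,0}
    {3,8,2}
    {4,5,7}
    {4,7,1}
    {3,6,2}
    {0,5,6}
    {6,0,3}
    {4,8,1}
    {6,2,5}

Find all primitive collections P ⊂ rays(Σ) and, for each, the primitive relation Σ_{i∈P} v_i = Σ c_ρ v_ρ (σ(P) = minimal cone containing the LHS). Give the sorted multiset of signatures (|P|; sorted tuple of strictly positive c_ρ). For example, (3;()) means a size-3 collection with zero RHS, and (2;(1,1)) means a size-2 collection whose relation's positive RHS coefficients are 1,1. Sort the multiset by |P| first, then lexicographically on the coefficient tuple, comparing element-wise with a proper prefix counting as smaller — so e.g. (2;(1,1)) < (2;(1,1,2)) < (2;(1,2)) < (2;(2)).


Primitive collections (17):

  P = {1,2}:  v_{1} + v_{2} = 0  ⇒ sig = (2;())
  P = {6,8}:  v_{6} + v_{8} = 0  ⇒ sig = (2;())
  P = {0,2}:  v_{0} + v_{2} = v_{6}  ⇒ sig = (2;(1))
  P = {0,8}:  v_{0} + v_{8} = v_{1}  ⇒ sig = (2;(1))
  P = {1,6}:  v_{1} + v_{6} = v_{0}  ⇒ sig = (2;(1))
  P = {3,5}:  v_{3} + v_{5} = v_{2}  ⇒ sig = (2;(1))
  P = {3,7}:  v_{3} + v_{7} = v_{8}  ⇒ sig = (2;(1))
  P = {4,6}:  v_{4} + v_{6} = v_{7}  ⇒ sig = (2;(1))
  P = {7,8}:  v_{7} + v_{8} = v_{4}  ⇒ sig = (2;(1))
  P = {0,4}:  v_{0} + v_{4} = v_{1} + v_{7}  ⇒ sig = (2;(1,1))
  P = {2,7}:  v_{2} + v_{7} = v_{5} + v_{8}  ⇒ sig = (2;(1,1))
  P = {6,7}:  v_{6} + v_{7} = v_{1} + v_{5}  ⇒ sig = (2;(1,1))
  P = {0,7}:  v_{0} + v_{7} = 2·v_{1} + v_{5}  ⇒ sig = (2;(1,2))
  P = {2,4}:  v_{2} + v_{4} = v_{5} + 2·v_{8}  ⇒ sig = (2;(1,2))
  P = {3,4}:  v_{3} + v_{4} = 2·v_{8}  ⇒ sig = (2;(2))
  P = {1,5,8}:  v_{1} + v_{5} + v_{8} = v_{7}  ⇒ sig = (3;(1))
  P = {1,4,5}:  v_{1} + v_{4} + v_{5} = 2·v_{7}  ⇒ sig = (3;(2))

Hence PRS(X_Σ) =
[(2;()), (2;()), (2;(1)), (2;(1)), (2;(1)), (2;(1)), (2;(1)), (2;(1)), (2;(1)), (2;(1,1)), (2;(1,1)), (2;(1,1)), (2;(1,2)), (2;(1,2)), (2;(2)), (3;(1)), (3;(2))]


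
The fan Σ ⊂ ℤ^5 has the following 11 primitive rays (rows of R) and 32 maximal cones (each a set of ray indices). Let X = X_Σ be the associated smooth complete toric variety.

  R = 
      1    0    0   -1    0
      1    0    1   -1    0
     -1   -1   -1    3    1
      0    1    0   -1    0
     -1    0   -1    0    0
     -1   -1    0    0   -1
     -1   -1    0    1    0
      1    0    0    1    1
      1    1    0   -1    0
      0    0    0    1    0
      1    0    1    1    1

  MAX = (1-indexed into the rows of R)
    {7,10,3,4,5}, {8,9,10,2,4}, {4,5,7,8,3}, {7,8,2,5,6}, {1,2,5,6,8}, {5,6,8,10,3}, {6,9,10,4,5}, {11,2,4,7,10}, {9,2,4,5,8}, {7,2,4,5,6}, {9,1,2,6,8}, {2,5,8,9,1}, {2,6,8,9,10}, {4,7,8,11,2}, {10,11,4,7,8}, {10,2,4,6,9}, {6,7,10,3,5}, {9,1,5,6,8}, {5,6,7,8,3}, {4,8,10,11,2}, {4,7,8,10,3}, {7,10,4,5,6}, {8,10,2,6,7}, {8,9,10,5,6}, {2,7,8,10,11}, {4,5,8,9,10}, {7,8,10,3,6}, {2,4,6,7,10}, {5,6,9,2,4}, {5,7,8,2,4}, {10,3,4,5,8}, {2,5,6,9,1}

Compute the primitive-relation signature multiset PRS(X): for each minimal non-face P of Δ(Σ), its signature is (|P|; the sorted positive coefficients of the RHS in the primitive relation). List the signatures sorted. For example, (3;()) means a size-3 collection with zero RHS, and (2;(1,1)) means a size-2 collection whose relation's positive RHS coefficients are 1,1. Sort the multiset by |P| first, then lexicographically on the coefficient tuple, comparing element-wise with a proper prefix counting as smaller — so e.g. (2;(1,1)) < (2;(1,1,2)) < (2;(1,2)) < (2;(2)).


|primitive collections| = 18. Relations:

  {7,9}:  v_{7} + v_{9} = 0  ⟹  sig = (2;())
  {1,11}:  v_{1} + v_{11} = v_{2} + v_{8}  ⟹  sig = (2;(1,1))
  {2,3}:  v_{2} + v_{3} = v_{7} + v_{8}  ⟹  sig = (2;(1,1))
  {1,4}:  v_{1} + v_{4} = v_{2} + v_{5} + v_{9}  ⟹  sig = (2;(1,1,1))
  {1,10}:  v_{1} + v_{10} = v_{6} + v_{8} + v_{9}  ⟹  sig = (2;(1,1,1))
  {3,9}:  v_{3} + v_{9} = v_{5} + v_{8} + v_{10}  ⟹  sig = (2;(1,1,1))
  {5,11}:  v_{5} + v_{11} = v_{4} + v_{7} + v_{8}  ⟹  sig = (2;(1,1,1))
  {6,11}:  v_{6} + v_{11} = v_{2} + v_{7} + v_{10}  ⟹  sig = (2;(1,1,1))
  {1,7}:  v_{1} + v_{7} = v_{2} + v_{5} + v_{6} + v_{8}  ⟹  sig = (2;(1,1,1,1))
  {9,11}:  v_{9} + v_{11} = v_{2} + v_{4} + v_{8} + v_{10}  ⟹  sig = (2;(1,1,1,1))
  {1,3}:  v_{1} + v_{3} = v_{5} + v_{6} + 2·v_{8}  ⟹  sig = (2;(1,1,2))
  {3,11}:  v_{3} + v_{11} = v_{4} + 2·v_{7} + 2·v_{8} + v_{10}  ⟹  sig = (2;(1,1,2,2))
  {2,5,10}:  v_{2} + v_{5} + v_{10} = 0  ⟹  sig = (3;())
  {4,6,8}:  v_{4} + v_{6} + v_{8} = 0  ⟹  sig = (3;())
  {3,4,6}:  v_{3} + v_{4} + v_{6} = v_{5} + v_{7} + v_{10}  ⟹  sig = (3;(1,1,1))
  {5,7,8,10}:  v_{5} + v_{7} + v_{8} + v_{10} = v_{3}  ⟹  sig = (4;(1))
  {2,4,7,8,10}:  v_{2} + v_{4} + v_{7} + v_{8} + v_{10} = v_{11}  ⟹  sig = (5;(1))
  {2,5,6,8,9}:  v_{2} + v_{5} + v_{6} + v_{8} + v_{9} = v_{1}  ⟹  sig = (5;(1))

Hence PRS(X_Σ) =
    |P|=2: 12 collections, coeffs (), (1,1), (1,1), (1,1,1), (1,1,1), (1,1,1), (1,1,1), (1,1,1), (1,1,1,1), (1,1,1,1), (1,1,2), (1,1,2,2)
    |P|=3: 3 collections, coeffs (), (), (1,1,1)
    |P|=4: 1 collection, coeffs (1)
    |P|=5: 2 collections, coeffs (1), (1)


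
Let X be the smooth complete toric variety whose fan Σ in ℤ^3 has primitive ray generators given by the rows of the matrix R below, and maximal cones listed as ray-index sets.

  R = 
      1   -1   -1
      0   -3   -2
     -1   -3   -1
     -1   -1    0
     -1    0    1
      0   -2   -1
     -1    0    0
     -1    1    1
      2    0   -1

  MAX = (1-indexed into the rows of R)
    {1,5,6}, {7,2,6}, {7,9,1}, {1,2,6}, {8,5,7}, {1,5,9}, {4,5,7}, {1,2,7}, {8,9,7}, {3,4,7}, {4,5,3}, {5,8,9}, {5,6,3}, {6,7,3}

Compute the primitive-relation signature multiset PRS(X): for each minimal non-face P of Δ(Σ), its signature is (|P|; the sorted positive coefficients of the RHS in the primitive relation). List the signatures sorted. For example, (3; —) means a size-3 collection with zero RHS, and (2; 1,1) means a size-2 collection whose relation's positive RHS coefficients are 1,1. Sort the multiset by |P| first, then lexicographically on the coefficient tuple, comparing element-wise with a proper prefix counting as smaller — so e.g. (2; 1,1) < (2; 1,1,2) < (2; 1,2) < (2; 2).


Minimal non-faces — 20 found among 9 rays, 14 max cones:

  P={1,8}:  v_{1} + v_{8} = 0  →  sig = (2; —)
  P={1,4}:  v_{1} + v_{4} = v_{6}  →  sig = (2; 1)
  P={2,5}:  v_{2} + v_{5} = v_{3}  →  sig = (2; 1)
  P={4,6}:  v_{4} + v_{6} = v_{3}  →  sig = (2; 1)
  P={4,9}:  v_{4} + v_{9} = v_{1}  →  sig = (2; 1)
  P={6,8}:  v_{6} + v_{8} = v_{4}  →  sig = (2; 1)
  P={2,8}:  v_{2} + v_{8} = v_{6} + v_{7}  →  sig = (2; 1,1)
  P={3,9}:  v_{3} + v_{9} = v_{1} + v_{6}  →  sig = (2; 1,1)
  P={4,8}:  v_{4} + v_{8} = v_{5} + v_{7}  →  sig = (2; 1,1)
  P={2,4}:  v_{2} + v_{4} = 2·v_{6} + v_{7}  →  sig = (2; 1,2)
  P={2,3}:  v_{2} + v_{3} = 3·v_{6} + v_{7}  →  sig = (2; 1,3)
  P={2,9}:  v_{2} + v_{9} = 3·v_{1} + v_{7}  →  sig = (2; 1,3)
  P={1,3}:  v_{1} + v_{3} = 2·v_{6}  →  sig = (2; 2)
  P={3,8}:  v_{3} + v_{8} = 2·v_{4}  →  sig = (2; 2)
  P={6,9}:  v_{6} + v_{9} = 2·v_{1}  →  sig = (2; 2)
  P={5,7,9}:  v_{5} + v_{7} + v_{9} = 0  →  sig = (3; —)
  P={1,5,7}:  v_{1} + v_{5} + v_{7} = v_{4}  →  sig = (3; 1)
  P={1,6,7}:  v_{1} + v_{6} + v_{7} = v_{2}  →  sig = (3; 1)
  P={5,6,7}:  v_{5} + v_{6} + v_{7} = 2·v_{4}  →  sig = (3; 2)
  P={3,5,7}:  v_{3} + v_{5} + v_{7} = 3·v_{4}  →  sig = (3; 3)

Signatures (|P|; sorted positive RHS coefficients), sorted:
    (2; —)
    (2; 1)
    (2; 1)
    (2; 1)
    (2; 1)
    (2; 1)
    (2; 1,1)
    (2; 1,1)
    (2; 1,1)
    (2; 1,2)
    (2; 1,3)
    (2; 1,3)
    (2; 2)
    (2; 2)
    (2; 2)
    (3; —)
    (3; 1)
    (3; 1)
    (3; 2)
    (3; 3)


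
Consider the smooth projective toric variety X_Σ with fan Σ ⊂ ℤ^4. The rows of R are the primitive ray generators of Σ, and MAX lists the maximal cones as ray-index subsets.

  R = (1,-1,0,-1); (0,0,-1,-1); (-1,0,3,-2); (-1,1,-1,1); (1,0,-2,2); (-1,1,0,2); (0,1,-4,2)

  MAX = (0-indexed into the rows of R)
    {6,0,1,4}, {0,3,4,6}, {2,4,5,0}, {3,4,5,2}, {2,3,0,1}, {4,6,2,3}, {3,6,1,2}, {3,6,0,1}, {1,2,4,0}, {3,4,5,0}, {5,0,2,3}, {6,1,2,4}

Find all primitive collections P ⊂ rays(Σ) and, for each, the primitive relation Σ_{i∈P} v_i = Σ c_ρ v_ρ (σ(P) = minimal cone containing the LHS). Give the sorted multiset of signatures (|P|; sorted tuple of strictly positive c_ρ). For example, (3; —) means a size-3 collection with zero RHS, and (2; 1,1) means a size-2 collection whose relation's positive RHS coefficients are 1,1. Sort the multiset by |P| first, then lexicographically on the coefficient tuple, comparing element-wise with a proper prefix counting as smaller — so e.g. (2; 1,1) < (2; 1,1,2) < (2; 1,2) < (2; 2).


Primitive collections (5):

  • {1,5}:  v_{1} + v_{5} = v_{3} ; sig = (2; 1)
  • {5,6}:  v_{5} + v_{6} = 2·v_{3} + v_{4} ; sig = (2; 1,2)
  • {0,2,6}:  v_{0} + v_{2} + v_{6} = v_{1} ; sig = (3; 1)
  • {1,3,4}:  v_{1} + v_{3} + v_{4} = v_{6} ; sig = (3; 1)
  • {0,2,3,4}:  v_{0} + v_{2} + v_{3} + v_{4} = 0 ; sig = (4; —)

Signatures (|P|; sorted positive RHS coefficients), sorted:
    (2; 1)
    (2; 1,2)
    (3; 1)
    (3; 1)
    (4; —)


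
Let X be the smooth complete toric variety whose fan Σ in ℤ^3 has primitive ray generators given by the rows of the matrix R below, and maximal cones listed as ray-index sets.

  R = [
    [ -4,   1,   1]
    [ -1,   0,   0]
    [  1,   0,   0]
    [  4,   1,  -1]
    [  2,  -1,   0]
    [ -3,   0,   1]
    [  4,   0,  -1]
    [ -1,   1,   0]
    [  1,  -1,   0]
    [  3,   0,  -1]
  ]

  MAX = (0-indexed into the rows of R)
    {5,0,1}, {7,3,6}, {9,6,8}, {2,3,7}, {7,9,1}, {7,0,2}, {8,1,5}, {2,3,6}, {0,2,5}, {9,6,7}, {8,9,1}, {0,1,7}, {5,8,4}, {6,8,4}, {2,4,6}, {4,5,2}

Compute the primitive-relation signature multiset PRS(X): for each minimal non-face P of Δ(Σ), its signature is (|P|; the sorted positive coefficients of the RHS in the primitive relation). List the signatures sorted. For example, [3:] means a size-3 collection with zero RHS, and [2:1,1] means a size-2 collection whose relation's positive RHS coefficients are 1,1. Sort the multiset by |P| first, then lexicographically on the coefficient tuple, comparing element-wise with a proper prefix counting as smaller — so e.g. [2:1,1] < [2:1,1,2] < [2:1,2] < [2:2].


22 minimal non-faces of Δ(Σ) (on 10 rays):

  {1,2}:  v_{1} + v_{2} = 0 ; sig = [2:]
  {5,9}:  v_{5} + v_{9} = 0 ; sig = [2:]
  {7,8}:  v_{7} + v_{8} = 0 ; sig = [2:]
  {0,8}:  v_{0} + v_{8} = v_{5} ; sig = [2:1]
  {0,9}:  v_{0} + v_{9} = v_{7} ; sig = [2:1]
  {1,4}:  v_{1} + v_{4} = v_{8} ; sig = [2:1]
  {1,6}:  v_{1} + v_{6} = v_{9} ; sig = [2:1]
  {2,8}:  v_{2} + v_{8} = v_{4} ; sig = [2:1]
  {2,9}:  v_{2} + v_{9} = v_{6} ; sig = [2:1]
  {4,7}:  v_{4} + v_{7} = v_{2} ; sig = [2:1]
  {5,6}:  v_{5} + v_{6} = v_{2} ; sig = [2:1]
  {5,7}:  v_{5} + v_{7} = v_{0} ; sig = [2:1]
  {0,4}:  v_{0} + v_{4} = v_{2} + v_{5} ; sig = [2:1,1]
  {0,6}:  v_{0} + v_{6} = v_{2} + v_{7} ; sig = [2:1,1]
  {1,3}:  v_{1} + v_{3} = v_{6} + v_{7} ; sig = [2:1,1]
  {3,8}:  v_{3} + v_{8} = v_{2} + v_{6} ; sig = [2:1,1]
  {4,9}:  v_{4} + v_{9} = v_{6} + v_{8} ; sig = [2:1,1]
  {3,4}:  v_{3} + v_{4} = 2·v_{2} + v_{6} ; sig = [2:1,2]
  {3,5}:  v_{3} + v_{5} = 2·v_{2} + v_{7} ; sig = [2:1,2]
  {3,9}:  v_{3} + v_{9} = 2·v_{6} + v_{7} ; sig = [2:1,2]
  {0,3}:  v_{0} + v_{3} = 2·v_{2} + 2·v_{7} ; sig = [2:2,2]
  {2,6,7}:  v_{2} + v_{6} + v_{7} = v_{3} ; sig = [3:1]

Hence PRS(X_Σ) =
    |P|=2: 21 collections, coeffs (), (), (), (1), (1), (1), (1), (1), (1), (1), (1), (1), (1,1), (1,1), (1,1), (1,1), (1,1), (1,2), (1,2), (1,2), (2,2)
    |P|=3: 1 collection, coeffs (1)


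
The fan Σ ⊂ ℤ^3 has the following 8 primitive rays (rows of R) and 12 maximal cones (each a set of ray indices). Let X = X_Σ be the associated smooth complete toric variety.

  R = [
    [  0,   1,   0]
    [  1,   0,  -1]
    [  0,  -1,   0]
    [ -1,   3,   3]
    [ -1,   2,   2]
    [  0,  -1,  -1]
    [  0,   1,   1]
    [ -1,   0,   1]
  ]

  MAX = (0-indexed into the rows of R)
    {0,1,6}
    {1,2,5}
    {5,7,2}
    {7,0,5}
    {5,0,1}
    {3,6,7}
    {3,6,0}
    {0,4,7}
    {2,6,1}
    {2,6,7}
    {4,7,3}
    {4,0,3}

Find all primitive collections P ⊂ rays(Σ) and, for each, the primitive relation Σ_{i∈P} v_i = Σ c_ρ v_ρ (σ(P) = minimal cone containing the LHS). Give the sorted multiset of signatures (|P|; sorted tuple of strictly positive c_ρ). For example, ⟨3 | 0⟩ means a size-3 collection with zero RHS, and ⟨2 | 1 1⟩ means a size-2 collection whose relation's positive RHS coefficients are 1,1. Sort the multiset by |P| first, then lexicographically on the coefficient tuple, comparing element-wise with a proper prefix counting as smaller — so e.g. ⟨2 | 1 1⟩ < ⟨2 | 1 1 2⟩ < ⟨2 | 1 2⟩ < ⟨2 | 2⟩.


Minimal non-faces — 12 found among 8 rays, 12 max cones:

  • {0,2}:  v_{0} + v_{2} = 0  ⇒ sig = ⟨2 | 0⟩
  • {1,7}:  v_{1} + v_{7} = 0  ⇒ sig = ⟨2 | 0⟩
  • {5,6}:  v_{5} + v_{6} = 0  ⇒ sig = ⟨2 | 0⟩
  • {3,5}:  v_{3} + v_{5} = v_{4}  ⇒ sig = ⟨2 | 1⟩
  • {4,6}:  v_{4} + v_{6} = v_{3}  ⇒ sig = ⟨2 | 1⟩
  • {1,4}:  v_{1} + v_{4} = v_{0} + v_{6}  ⇒ sig = ⟨2 | 1 1⟩
  • {2,4}:  v_{2} + v_{4} = v_{6} + v_{7}  ⇒ sig = ⟨2 | 1 1⟩
  • {4,5}:  v_{4} + v_{5} = v_{0} + v_{7}  ⇒ sig = ⟨2 | 1 1⟩
  • {1,3}:  v_{1} + v_{3} = v_{0} + 2·v_{6}  ⇒ sig = ⟨2 | 1 2⟩
  • {2,3}:  v_{2} + v_{3} = 2·v_{6} + v_{7}  ⇒ sig = ⟨2 | 1 2⟩
  • {0,6,7}:  v_{0} + v_{6} + v_{7} = v_{4}  ⇒ sig = ⟨3 | 1⟩
  • {0,3,7}:  v_{0} + v_{3} + v_{7} = 2·v_{4}  ⇒ sig = ⟨3 | 2⟩

Sorted signature multiset PRS(X):
{ ⟨2 | 0⟩ ×3,  ⟨2 | 1⟩ ×2,  ⟨2 | 1 1⟩ ×3,  ⟨2 | 1 2⟩ ×2,  ⟨3 | 1⟩,  ⟨3 | 2⟩ }


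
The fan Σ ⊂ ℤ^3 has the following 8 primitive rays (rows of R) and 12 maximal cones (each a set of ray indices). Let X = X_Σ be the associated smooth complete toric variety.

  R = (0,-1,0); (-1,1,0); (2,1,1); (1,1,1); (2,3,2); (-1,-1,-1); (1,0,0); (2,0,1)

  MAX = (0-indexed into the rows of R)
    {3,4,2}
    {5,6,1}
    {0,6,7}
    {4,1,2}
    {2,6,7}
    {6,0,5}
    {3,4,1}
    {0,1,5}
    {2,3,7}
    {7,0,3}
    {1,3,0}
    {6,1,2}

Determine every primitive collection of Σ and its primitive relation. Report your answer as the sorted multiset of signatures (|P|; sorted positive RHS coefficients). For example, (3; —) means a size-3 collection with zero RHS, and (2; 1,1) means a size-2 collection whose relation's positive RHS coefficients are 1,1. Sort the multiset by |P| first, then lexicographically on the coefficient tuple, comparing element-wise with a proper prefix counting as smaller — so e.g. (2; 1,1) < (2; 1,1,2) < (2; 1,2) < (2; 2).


12 minimal non-faces of Δ(Σ) (on 8 rays):

  {3,5}:  v_{3} + v_{5} = 0 — sig = (2; —)
  {0,2}:  v_{0} + v_{2} = v_{7} — sig = (2; 1)
  {1,7}:  v_{1} + v_{7} = v_{3} — sig = (2; 1)
  {2,5}:  v_{2} + v_{5} = v_{6} — sig = (2; 1)
  {3,6}:  v_{3} + v_{6} = v_{2} — sig = (2; 1)
  {4,5}:  v_{4} + v_{5} = v_{1} + v_{2} — sig = (2; 1,1)
  {5,7}:  v_{5} + v_{7} = v_{0} + v_{6} — sig = (2; 1,1)
  {4,6}:  v_{4} + v_{6} = v_{1} + 2·v_{2} — sig = (2; 1,2)
  {4,7}:  v_{4} + v_{7} = v_{2} + 2·v_{3} — sig = (2; 1,2)
  {0,4}:  v_{0} + v_{4} = 2·v_{3} — sig = (2; 2)
  {0,1,6}:  v_{0} + v_{1} + v_{6} = 0 — sig = (3; —)
  {1,2,3}:  v_{1} + v_{2} + v_{3} = v_{4} — sig = (3; 1)

Signatures (|P|; sorted positive RHS coefficients), sorted:
[(2; —), (2; 1), (2; 1), (2; 1), (2; 1), (2; 1,1), (2; 1,1), (2; 1,2), (2; 1,2), (2; 2), (3; —), (3; 1)]


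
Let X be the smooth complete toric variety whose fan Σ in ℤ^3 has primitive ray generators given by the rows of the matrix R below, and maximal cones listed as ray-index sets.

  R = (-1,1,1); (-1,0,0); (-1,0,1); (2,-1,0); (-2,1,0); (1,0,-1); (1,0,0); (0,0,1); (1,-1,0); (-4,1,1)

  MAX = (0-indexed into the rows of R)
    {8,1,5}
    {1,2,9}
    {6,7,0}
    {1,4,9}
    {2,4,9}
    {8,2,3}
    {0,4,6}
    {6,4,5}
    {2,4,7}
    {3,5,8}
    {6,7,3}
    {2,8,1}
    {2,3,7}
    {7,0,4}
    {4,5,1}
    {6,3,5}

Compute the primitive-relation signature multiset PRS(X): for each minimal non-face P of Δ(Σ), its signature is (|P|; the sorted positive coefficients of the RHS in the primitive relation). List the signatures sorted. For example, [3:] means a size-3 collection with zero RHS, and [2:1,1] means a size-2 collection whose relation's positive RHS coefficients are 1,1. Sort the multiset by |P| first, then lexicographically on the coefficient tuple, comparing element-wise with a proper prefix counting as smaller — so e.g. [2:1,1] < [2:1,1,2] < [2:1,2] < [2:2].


23 minimal non-faces of Δ(Σ) (on 10 rays):

  {1,6}:  v_{1} + v_{6} = 0  so sig = [2:]
  {2,5}:  v_{2} + v_{5} = 0  so sig = [2:]
  {3,4}:  v_{3} + v_{4} = 0  so sig = [2:]
  {0,8}:  v_{0} + v_{8} = v_{7}  so sig = [2:1]
  {1,3}:  v_{1} + v_{3} = v_{8}  so sig = [2:1]
  {1,7}:  v_{1} + v_{7} = v_{2}  so sig = [2:1]
  {2,6}:  v_{2} + v_{6} = v_{7}  so sig = [2:1]
  {4,8}:  v_{4} + v_{8} = v_{1}  so sig = [2:1]
  {5,7}:  v_{5} + v_{7} = v_{6}  so sig = [2:1]
  {6,8}:  v_{6} + v_{8} = v_{3}  so sig = [2:1]
  {0,1}:  v_{0} + v_{1} = v_{4} + v_{7}  so sig = [2:1,1]
  {0,3}:  v_{0} + v_{3} = v_{6} + v_{7}  so sig = [2:1,1]
  {3,9}:  v_{3} + v_{9} = v_{1} + v_{2}  so sig = [2:1,1]
  {5,9}:  v_{5} + v_{9} = v_{1} + v_{4}  so sig = [2:1,1]
  {6,9}:  v_{6} + v_{9} = v_{2} + v_{4}  so sig = [2:1,1]
  {7,8}:  v_{7} + v_{8} = v_{2} + v_{3}  so sig = [2:1,1]
  {0,9}:  v_{0} + v_{9} = v_{2} + 2·v_{4} + v_{7}  so sig = [2:1,1,2]
  {0,2}:  v_{0} + v_{2} = v_{4} + 2·v_{7}  so sig = [2:1,2]
  {0,5}:  v_{0} + v_{5} = v_{4} + 2·v_{6}  so sig = [2:1,2]
  {7,9}:  v_{7} + v_{9} = 2·v_{2} + v_{4}  so sig = [2:1,2]
  {8,9}:  v_{8} + v_{9} = 2·v_{1} + v_{2}  so sig = [2:1,2]
  {1,2,4}:  v_{1} + v_{2} + v_{4} = v_{9}  so sig = [3:1]
  {4,6,7}:  v_{4} + v_{6} + v_{7} = v_{0}  so sig = [3:1]

Hence PRS(X_Σ) =
[[2:], [2:], [2:], [2:1], [2:1], [2:1], [2:1], [2:1], [2:1], [2:1], [2:1,1], [2:1,1], [2:1,1], [2:1,1], [2:1,1], [2:1,1], [2:1,1,2], [2:1,2], [2:1,2], [2:1,2], [2:1,2], [3:1], [3:1]]


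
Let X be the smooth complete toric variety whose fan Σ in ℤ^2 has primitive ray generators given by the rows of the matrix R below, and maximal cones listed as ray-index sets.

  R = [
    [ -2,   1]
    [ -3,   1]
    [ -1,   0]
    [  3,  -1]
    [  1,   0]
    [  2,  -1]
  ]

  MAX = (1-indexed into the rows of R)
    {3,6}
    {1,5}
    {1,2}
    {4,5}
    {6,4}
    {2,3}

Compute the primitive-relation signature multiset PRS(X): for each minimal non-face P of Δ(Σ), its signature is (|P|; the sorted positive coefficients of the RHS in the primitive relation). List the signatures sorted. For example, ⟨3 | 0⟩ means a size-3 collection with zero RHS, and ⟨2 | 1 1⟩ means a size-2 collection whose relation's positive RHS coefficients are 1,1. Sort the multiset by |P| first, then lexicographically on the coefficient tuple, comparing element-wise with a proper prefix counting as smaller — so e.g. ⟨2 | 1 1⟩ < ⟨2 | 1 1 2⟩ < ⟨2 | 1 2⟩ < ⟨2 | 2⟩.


Σ has 9 primitive collections:

  {1,6}:  v_{1} + v_{6} = 0  ⇒ sig = ⟨2 | 0⟩
  {2,4}:  v_{2} + v_{4} = 0  ⇒ sig = ⟨2 | 0⟩
  {3,5}:  v_{3} + v_{5} = 0  ⇒ sig = ⟨2 | 0⟩
  {1,3}:  v_{1} + v_{3} = v_{2}  ⇒ sig = ⟨2 | 1⟩
  {1,4}:  v_{1} + v_{4} = v_{5}  ⇒ sig = ⟨2 | 1⟩
  {2,5}:  v_{2} + v_{5} = v_{1}  ⇒ sig = ⟨2 | 1⟩
  {2,6}:  v_{2} + v_{6} = v_{3}  ⇒ sig = ⟨2 | 1⟩
  {3,4}:  v_{3} + v_{4} = v_{6}  ⇒ sig = ⟨2 | 1⟩
  {5,6}:  v_{5} + v_{6} = v_{4}  ⇒ sig = ⟨2 | 1⟩

so the primitive-relation signature multiset is
[⟨2 | 0⟩, ⟨2 | 0⟩, ⟨2 | 0⟩, ⟨2 | 1⟩, ⟨2 | 1⟩, ⟨2 | 1⟩, ⟨2 | 1⟩, ⟨2 | 1⟩, ⟨2 | 1⟩]
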